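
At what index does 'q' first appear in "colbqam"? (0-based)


Input string: 'colbqam'
Target: 'q'
Scanning left to right: s[0]='c', s[1]='o', s[2]='l', s[3]='b', s[4]='q'
First match at index: 4


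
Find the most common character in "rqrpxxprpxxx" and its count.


Input: 'rqrpxxprpxxx'
Operation: tally each character
Counts: 'p':3, 'q':1, 'r':3, 'x':5
Maximum: 'x' appears 5 times


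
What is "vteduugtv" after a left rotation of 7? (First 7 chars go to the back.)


Input: 'vteduugtv', shift = 7
Operation: split at index 7 and swap parts
Front part s[0:7] = 'vteduug'
Back part s[7:] = 'tv'
Rotated = back + front = 'tv' + 'vteduug'
Result: tvvteduug


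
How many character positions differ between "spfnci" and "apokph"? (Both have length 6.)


String 1: 'spfnci'
String 2: 'apokph'
Compare each position: pos 0: 's'!='a', pos 1: 'p'=='p', pos 2: 'f'!='o', pos 3: 'n'!='k', pos 4: 'c'!='p', pos 5: 'i'!='h'
Differing positions: 5
Hamming distance: 5


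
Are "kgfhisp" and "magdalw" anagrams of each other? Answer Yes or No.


String 1: 'kgfhisp' -> sorted: 'fghikps'
String 2: 'magdalw' -> sorted: 'aadglmw'
Compare sorted forms: 'fghikps' != 'aadglmw'
Anagram: No


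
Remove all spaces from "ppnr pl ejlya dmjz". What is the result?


Input string: 'ppnr pl ejlya dmjz'
Operation: remove all spaces
Words: 'ppnr', 'pl', 'ejlya', 'dmjz'
Join without spaces: ppnrplejlyadmjz


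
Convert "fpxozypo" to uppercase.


Input string: 'fpxozypo'
Operation: convert each letter to uppercase
Mapping: 'f'->'F', 'p'->'P', 'x'->'X', 'o'->'O', 'z'->'Z', 'y'->'Y', 'p'->'P', 'o'->'O'
Result: FPXOZYPO


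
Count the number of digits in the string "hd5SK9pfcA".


Input string: 'hd5SK9pfcA'
Operation: count digit characters (0-9)
Scan: 'h', 'd', '5'(digit), 'S', 'K', '9'(digit), 'p', 'f', 'c', 'A'
Digits found: 2
Result: 2


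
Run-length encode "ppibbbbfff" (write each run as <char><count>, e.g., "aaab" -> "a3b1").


Input: 'ppibbbbfff'
Operation: identify consecutive runs
Runs: 'pp' -> p2, 'i' -> i1, 'bbbb' -> b4, 'fff' -> f3
Encoded: p2i1b4f3


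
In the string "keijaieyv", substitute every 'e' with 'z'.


Input string: 'keijaieyv'
Operation: replace 'e' with 'z'
Positions of 'e': 1, 6
After replacement: kzijaizyv


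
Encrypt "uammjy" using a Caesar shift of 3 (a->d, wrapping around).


Input: 'uammjy', shift = 3
Operation: for each letter, (position + 3) mod 26
Mapping: 'u'(20+3=23)->'x', 'a'(0+3=3)->'d', 'm'(12+3=15)->'p', 'm'(12+3=15)->'p', 'j'(9+3=12)->'m', 'y'(24+3=27, 27 mod 26=1)->'b'
Result: xdppmb


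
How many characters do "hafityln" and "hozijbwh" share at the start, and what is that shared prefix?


String 1: 'hafityln'
String 2: 'hozijbwh'
Compare position by position:
pos 0: 'h' vs 'h' match
pos 1: 'a' vs 'o' differ -> stop
Longest common prefix: "h" (length 1)


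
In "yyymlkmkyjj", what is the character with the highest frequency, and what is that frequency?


Input: 'yyymlkmkyjj'
Operation: tally each character
Counts: 'j':2, 'k':2, 'l':1, 'm':2, 'y':4
Maximum: 'y' appears 4 times


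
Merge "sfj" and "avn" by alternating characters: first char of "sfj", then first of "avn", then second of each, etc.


String 1: 'sfj'
String 2: 'avn'
Operation: alternate characters
Pairs: 's'+'a', 'f'+'v', 'j'+'n'
Result: safvjn


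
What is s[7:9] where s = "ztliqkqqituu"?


Input string: 'ztliqkqqituu'
Operation: slice [7:9]
Extract characters: s[7]='q', s[8]='i'
Result: qi


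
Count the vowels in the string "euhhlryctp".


Input string: 'euhhlryctp'
Operation: count vowels (a, e, i, o, u)
Scan: s[0]='e' (vowel), s[1]='u' (vowel), s[2]='h', s[3]='h', s[4]='l', s[5]='r', s[6]='y', s[7]='c', s[8]='t', s[9]='p'
Vowels found: 2
Result: 2


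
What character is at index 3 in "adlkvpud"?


Input string: 'adlkvpud'
Operation: get character at index 3
Index mapping: s[0]='a', s[1]='d', s[2]='l', s[3]='k'
Result: 'k'


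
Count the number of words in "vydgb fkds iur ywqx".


Input string: 'vydgb fkds iur ywqx'
Operation: split by spaces
Words found: 'vydgb', 'fkds', 'iur', 'ywqx'
Word count: 4


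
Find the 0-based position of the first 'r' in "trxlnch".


Input string: 'trxlnch'
Target: 'r'
Scanning left to right: s[0]='t', s[1]='r'
First match at index: 1


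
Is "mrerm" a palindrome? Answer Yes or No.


Input string: 'mrerm'
Reversed: 'mrerm'
Compare pairs: s[0]='m' vs s[4]='m' (match), s[1]='r' vs s[3]='r' (match)
Palindrome: Yes


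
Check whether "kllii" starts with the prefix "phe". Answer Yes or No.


Input string: 'kllii'
Prefix to check: 'phe'
First 3 characters of input: 'kll'
Match: False
Result: No


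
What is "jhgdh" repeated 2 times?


Input string: 'jhgdh'
Operation: repeat 2 times
Concatenation: 'jhgdh' + 'jhgdh'
Result: jhgdhjhgdh


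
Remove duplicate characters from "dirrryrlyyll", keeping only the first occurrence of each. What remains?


Input: 'dirrryrlyyll'
Operation: keep first occurrence of each character
Scan: s[0]='d' new -> keep; s[1]='i' new -> keep; s[2]='r' new -> keep; s[3]='r' seen -> skip; s[4]='r' seen -> skip; s[5]='y' new -> keep; s[6]='r' seen -> skip; s[7]='l' new -> keep; s[8]='y' seen -> skip; s[9]='y' seen -> skip; s[10]='l' seen -> skip; s[11]='l' seen -> skip
Result: diryl


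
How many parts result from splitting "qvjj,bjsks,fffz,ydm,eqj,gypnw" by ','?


Input string: 'qvjj,bjsks,fffz,ydm,eqj,gypnw'
Delimiter: ','
Split result: 'qvjj', 'bjsks', 'fffz', 'ydm', 'eqj', 'gypnw'
Number of parts: 6


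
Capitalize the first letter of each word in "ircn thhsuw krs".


Input string: 'ircn thhsuw krs'
Operation: capitalize first letter of each word
Word transformations: 'ircn'->'Ircn', 'thhsuw'->'Thhsuw', 'krs'->'Krs'
Result: Ircn Thhsuw Krs


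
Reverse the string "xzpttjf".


Input string: 'xzpttjf'
Operation: reverse character order
Original order: 'x' -> 'z' -> 'p' -> 't' -> 't' -> 'j' -> 'f'
Reversed order: 'f' -> 'j' -> 't' -> 't' -> 'p' -> 'z' -> 'x'
Result: fjttpzx


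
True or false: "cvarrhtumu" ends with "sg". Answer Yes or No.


Input string: 'cvarrhtumu'
Suffix to check: 'sg'
Last 2 characters of input: 'mu'
Match: False
Result: No


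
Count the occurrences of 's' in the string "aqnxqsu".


Input string: 'aqnxqsu'
Target character: 's'
Scan each position: s[5]='s'
Matches found at indices: 5
Total: 1


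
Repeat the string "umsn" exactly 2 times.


Input string: 'umsn'
Operation: repeat 2 times
Concatenation: 'umsn' + 'umsn'
Result: umsnumsn


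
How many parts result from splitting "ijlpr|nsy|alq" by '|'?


Input string: 'ijlpr|nsy|alq'
Delimiter: '|'
Split result: 'ijlpr', 'nsy', 'alq'
Number of parts: 3


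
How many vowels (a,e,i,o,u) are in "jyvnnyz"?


Input string: 'jyvnnyz'
Operation: count vowels (a, e, i, o, u)
Scan: s[0]='j', s[1]='y', s[2]='v', s[3]='n', s[4]='n', s[5]='y', s[6]='z'
Vowels found: 0
Result: 0


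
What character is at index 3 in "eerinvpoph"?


Input string: 'eerinvpoph'
Operation: get character at index 3
Index mapping: s[0]='e', s[1]='e', s[2]='r', s[3]='i'
Result: 'i'


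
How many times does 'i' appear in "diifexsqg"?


Input string: 'diifexsqg'
Target character: 'i'
Scan each position: s[1]='i', s[2]='i'
Matches found at indices: 1, 2
Total: 2


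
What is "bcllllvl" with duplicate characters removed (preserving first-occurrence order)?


Input: 'bcllllvl'
Operation: keep first occurrence of each character
Scan: s[0]='b' new -> keep; s[1]='c' new -> keep; s[2]='l' new -> keep; s[3]='l' seen -> skip; s[4]='l' seen -> skip; s[5]='l' seen -> skip; s[6]='v' new -> keep; s[7]='l' seen -> skip
Result: bclv


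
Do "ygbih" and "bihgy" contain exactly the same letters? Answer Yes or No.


String 1: 'ygbih' -> sorted: 'bghiy'
String 2: 'bihgy' -> sorted: 'bghiy'
Compare sorted forms: 'bghiy' == 'bghiy'
Anagram: Yes


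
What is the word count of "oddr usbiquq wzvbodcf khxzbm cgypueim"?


Input string: 'oddr usbiquq wzvbodcf khxzbm cgypueim'
Operation: split by spaces
Words found: 'oddr', 'usbiquq', 'wzvbodcf', 'khxzbm', 'cgypueim'
Word count: 5


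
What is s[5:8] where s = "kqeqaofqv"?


Input string: 'kqeqaofqv'
Operation: slice [5:8]
Extract characters: s[5]='o', s[6]='f', s[7]='q'
Result: ofq


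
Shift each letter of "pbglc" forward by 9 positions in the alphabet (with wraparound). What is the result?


Input: 'pbglc', shift = 9
Operation: for each letter, (position + 9) mod 26
Mapping: 'p'(15+9=24)->'y', 'b'(1+9=10)->'k', 'g'(6+9=15)->'p', 'l'(11+9=20)->'u', 'c'(2+9=11)->'l'
Result: ykpul


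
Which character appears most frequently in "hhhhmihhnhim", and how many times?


Input: 'hhhhmihhnhim'
Operation: tally each character
Counts: 'h':7, 'i':2, 'm':2, 'n':1
Maximum: 'h' appears 7 times


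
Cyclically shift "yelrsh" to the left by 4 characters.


Input: 'yelrsh', shift = 4
Operation: split at index 4 and swap parts
Front part s[0:4] = 'yelr'
Back part s[4:] = 'sh'
Rotated = back + front = 'sh' + 'yelr'
Result: shyelr


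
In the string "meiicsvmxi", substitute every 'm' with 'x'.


Input string: 'meiicsvmxi'
Operation: replace 'm' with 'x'
Positions of 'm': 0, 7
After replacement: xeiicsvxxi


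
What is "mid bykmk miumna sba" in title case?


Input string: 'mid bykmk miumna sba'
Operation: capitalize first letter of each word
Word transformations: 'mid'->'Mid', 'bykmk'->'Bykmk', 'miumna'->'Miumna', 'sba'->'Sba'
Result: Mid Bykmk Miumna Sba


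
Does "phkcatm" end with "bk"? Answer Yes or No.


Input string: 'phkcatm'
Suffix to check: 'bk'
Last 2 characters of input: 'tm'
Match: False
Result: No


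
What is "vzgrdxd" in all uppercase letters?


Input string: 'vzgrdxd'
Operation: convert each letter to uppercase
Mapping: 'v'->'V', 'z'->'Z', 'g'->'G', 'r'->'R', 'd'->'D', 'x'->'X', 'd'->'D'
Result: VZGRDXD


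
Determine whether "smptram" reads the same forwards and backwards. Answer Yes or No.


Input string: 'smptram'
Reversed: 'martpms'
Compare pairs: s[0]='s' vs s[6]='m' (mismatch), s[1]='m' vs s[5]='a' (mismatch), s[2]='p' vs s[4]='r' (mismatch)
Palindrome: No


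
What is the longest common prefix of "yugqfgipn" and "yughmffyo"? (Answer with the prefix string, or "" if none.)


String 1: 'yugqfgipn'
String 2: 'yughmffyo'
Compare position by position:
pos 0: 'y' vs 'y' match
pos 1: 'u' vs 'u' match
pos 2: 'g' vs 'g' match
pos 3: 'q' vs 'h' differ -> stop
Longest common prefix: "yug" (length 3)


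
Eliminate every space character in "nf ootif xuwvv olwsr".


Input string: 'nf ootif xuwvv olwsr'
Operation: remove all spaces
Words: 'nf', 'ootif', 'xuwvv', 'olwsr'
Join without spaces: nfootifxuwvvolwsr


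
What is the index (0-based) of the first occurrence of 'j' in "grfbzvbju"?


Input string: 'grfbzvbju'
Target: 'j'
Scanning left to right: s[0]='g', s[1]='r', s[2]='f', s[3]='b', s[4]='z', s[5]='v', s[6]='b', s[7]='j'
First match at index: 7


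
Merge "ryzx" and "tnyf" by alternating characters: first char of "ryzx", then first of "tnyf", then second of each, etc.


String 1: 'ryzx'
String 2: 'tnyf'
Operation: alternate characters
Pairs: 'r'+'t', 'y'+'n', 'z'+'y', 'x'+'f'
Result: rtynzyxf


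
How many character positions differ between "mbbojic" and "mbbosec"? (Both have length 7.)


String 1: 'mbbojic'
String 2: 'mbbosec'
Compare each position: pos 0: 'm'=='m', pos 1: 'b'=='b', pos 2: 'b'=='b', pos 3: 'o'=='o', pos 4: 'j'!='s', pos 5: 'i'!='e', pos 6: 'c'=='c'
Differing positions: 2
Hamming distance: 2


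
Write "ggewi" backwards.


Input string: 'ggewi'
Operation: reverse character order
Original order: 'g' -> 'g' -> 'e' -> 'w' -> 'i'
Reversed order: 'i' -> 'w' -> 'e' -> 'g' -> 'g'
Result: iwegg


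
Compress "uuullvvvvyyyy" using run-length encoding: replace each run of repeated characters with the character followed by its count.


Input: 'uuullvvvvyyyy'
Operation: identify consecutive runs
Runs: 'uuu' -> u3, 'll' -> l2, 'vvvv' -> v4, 'yyyy' -> y4
Encoded: u3l2v4y4


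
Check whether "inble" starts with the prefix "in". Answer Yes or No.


Input string: 'inble'
Prefix to check: 'in'
First 2 characters of input: 'in'
Match: True
Result: Yes


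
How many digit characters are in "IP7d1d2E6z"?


Input string: 'IP7d1d2E6z'
Operation: count digit characters (0-9)
Scan: 'I', 'P', '7'(digit), 'd', '1'(digit), 'd', '2'(digit), 'E', '6'(digit), 'z'
Digits found: 4
Result: 4


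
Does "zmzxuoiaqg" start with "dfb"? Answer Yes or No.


Input string: 'zmzxuoiaqg'
Prefix to check: 'dfb'
First 3 characters of input: 'zmz'
Match: False
Result: No


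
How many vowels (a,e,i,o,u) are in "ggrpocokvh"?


Input string: 'ggrpocokvh'
Operation: count vowels (a, e, i, o, u)
Scan: s[0]='g', s[1]='g', s[2]='r', s[3]='p', s[4]='o' (vowel), s[5]='c', s[6]='o' (vowel), s[7]='k', s[8]='v', s[9]='h'
Vowels found: 2
Result: 2


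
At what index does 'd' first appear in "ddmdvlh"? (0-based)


Input string: 'ddmdvlh'
Target: 'd'
Scanning left to right: s[0]='d'
First match at index: 0


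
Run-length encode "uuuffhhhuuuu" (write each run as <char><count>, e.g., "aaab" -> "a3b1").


Input: 'uuuffhhhuuuu'
Operation: identify consecutive runs
Runs: 'uuu' -> u3, 'ff' -> f2, 'hhh' -> h3, 'uuuu' -> u4
Encoded: u3f2h3u4


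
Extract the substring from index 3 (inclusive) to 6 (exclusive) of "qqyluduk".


Input string: 'qqyluduk'
Operation: slice [3:6]
Extract characters: s[3]='l', s[4]='u', s[5]='d'
Result: lud


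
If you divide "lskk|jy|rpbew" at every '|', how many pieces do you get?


Input string: 'lskk|jy|rpbew'
Delimiter: '|'
Split result: 'lskk', 'jy', 'rpbew'
Number of parts: 3


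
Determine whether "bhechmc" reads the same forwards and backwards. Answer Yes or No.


Input string: 'bhechmc'
Reversed: 'cmhcehb'
Compare pairs: s[0]='b' vs s[6]='c' (mismatch), s[1]='h' vs s[5]='m' (mismatch), s[2]='e' vs s[4]='h' (mismatch)
Palindrome: No


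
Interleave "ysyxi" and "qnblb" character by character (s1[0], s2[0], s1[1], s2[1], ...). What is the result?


String 1: 'ysyxi'
String 2: 'qnblb'
Operation: alternate characters
Pairs: 'y'+'q', 's'+'n', 'y'+'b', 'x'+'l', 'i'+'b'
Result: yqsnybxlib


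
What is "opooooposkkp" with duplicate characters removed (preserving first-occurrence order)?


Input: 'opooooposkkp'
Operation: keep first occurrence of each character
Scan: s[0]='o' new -> keep; s[1]='p' new -> keep; s[2]='o' seen -> skip; s[3]='o' seen -> skip; s[4]='o' seen -> skip; s[5]='o' seen -> skip; s[6]='p' seen -> skip; s[7]='o' seen -> skip; s[8]='s' new -> keep; s[9]='k' new -> keep; s[10]='k' seen -> skip; s[11]='p' seen -> skip
Result: opsk


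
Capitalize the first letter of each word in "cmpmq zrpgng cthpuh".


Input string: 'cmpmq zrpgng cthpuh'
Operation: capitalize first letter of each word
Word transformations: 'cmpmq'->'Cmpmq', 'zrpgng'->'Zrpgng', 'cthpuh'->'Cthpuh'
Result: Cmpmq Zrpgng Cthpuh


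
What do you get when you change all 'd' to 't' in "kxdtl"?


Input string: 'kxdtl'
Operation: replace 'd' with 't'
Positions of 'd': 2
After replacement: kxttl


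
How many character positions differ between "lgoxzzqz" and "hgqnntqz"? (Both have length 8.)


String 1: 'lgoxzzqz'
String 2: 'hgqnntqz'
Compare each position: pos 0: 'l'!='h', pos 1: 'g'=='g', pos 2: 'o'!='q', pos 3: 'x'!='n', pos 4: 'z'!='n', pos 5: 'z'!='t', pos 6: 'q'=='q', pos 7: 'z'=='z'
Differing positions: 5
Hamming distance: 5


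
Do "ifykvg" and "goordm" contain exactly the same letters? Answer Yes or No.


String 1: 'ifykvg' -> sorted: 'fgikvy'
String 2: 'goordm' -> sorted: 'dgmoor'
Compare sorted forms: 'fgikvy' != 'dgmoor'
Anagram: No


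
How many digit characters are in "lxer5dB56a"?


Input string: 'lxer5dB56a'
Operation: count digit characters (0-9)
Scan: 'l', 'x', 'e', 'r', '5'(digit), 'd', 'B', '5'(digit), '6'(digit), 'a'
Digits found: 3
Result: 3


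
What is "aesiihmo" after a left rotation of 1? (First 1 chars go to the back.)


Input: 'aesiihmo', shift = 1
Operation: split at index 1 and swap parts
Front part s[0:1] = 'a'
Back part s[1:] = 'esiihmo'
Rotated = back + front = 'esiihmo' + 'a'
Result: esiihmoa


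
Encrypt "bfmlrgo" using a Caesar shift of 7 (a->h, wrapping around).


Input: 'bfmlrgo', shift = 7
Operation: for each letter, (position + 7) mod 26
Mapping: 'b'(1+7=8)->'i', 'f'(5+7=12)->'m', 'm'(12+7=19)->'t', 'l'(11+7=18)->'s', 'r'(17+7=24)->'y', 'g'(6+7=13)->'n', 'o'(14+7=21)->'v'
Result: imtsynv


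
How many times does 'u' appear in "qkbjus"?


Input string: 'qkbjus'
Target character: 'u'
Scan each position: s[4]='u'
Matches found at indices: 4
Total: 1


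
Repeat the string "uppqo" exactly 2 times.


Input string: 'uppqo'
Operation: repeat 2 times
Concatenation: 'uppqo' + 'uppqo'
Result: uppqouppqo


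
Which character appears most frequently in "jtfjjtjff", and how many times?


Input: 'jtfjjtjff'
Operation: tally each character
Counts: 'f':3, 'j':4, 't':2
Maximum: 'j' appears 4 times


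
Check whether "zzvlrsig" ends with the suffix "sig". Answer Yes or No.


Input string: 'zzvlrsig'
Suffix to check: 'sig'
Last 3 characters of input: 'sig'
Match: True
Result: Yes


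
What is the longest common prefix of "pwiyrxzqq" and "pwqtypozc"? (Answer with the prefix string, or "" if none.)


String 1: 'pwiyrxzqq'
String 2: 'pwqtypozc'
Compare position by position:
pos 0: 'p' vs 'p' match
pos 1: 'w' vs 'w' match
pos 2: 'i' vs 'q' differ -> stop
Longest common prefix: "pw" (length 2)


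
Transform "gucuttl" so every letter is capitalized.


Input string: 'gucuttl'
Operation: convert each letter to uppercase
Mapping: 'g'->'G', 'u'->'U', 'c'->'C', 'u'->'U', 't'->'T', 't'->'T', 'l'->'L'
Result: GUCUTTL


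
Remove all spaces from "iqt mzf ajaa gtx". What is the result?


Input string: 'iqt mzf ajaa gtx'
Operation: remove all spaces
Words: 'iqt', 'mzf', 'ajaa', 'gtx'
Join without spaces: iqtmzfajaagtx


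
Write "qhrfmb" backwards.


Input string: 'qhrfmb'
Operation: reverse character order
Original order: 'q' -> 'h' -> 'r' -> 'f' -> 'm' -> 'b'
Reversed order: 'b' -> 'm' -> 'f' -> 'r' -> 'h' -> 'q'
Result: bmfrhq


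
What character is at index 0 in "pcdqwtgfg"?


Input string: 'pcdqwtgfg'
Operation: get character at index 0
Index mapping: s[0]='p'
Result: 'p'


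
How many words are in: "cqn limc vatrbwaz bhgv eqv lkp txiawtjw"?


Input string: 'cqn limc vatrbwaz bhgv eqv lkp txiawtjw'
Operation: split by spaces
Words found: 'cqn', 'limc', 'vatrbwaz', 'bhgv', 'eqv', 'lkp', 'txiawtjw'
Word count: 7


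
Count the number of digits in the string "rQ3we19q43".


Input string: 'rQ3we19q43'
Operation: count digit characters (0-9)
Scan: 'r', 'Q', '3'(digit), 'w', 'e', '1'(digit), '9'(digit), 'q', '4'(digit), '3'(digit)
Digits found: 5
Result: 5


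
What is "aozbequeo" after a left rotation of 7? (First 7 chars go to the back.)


Input: 'aozbequeo', shift = 7
Operation: split at index 7 and swap parts
Front part s[0:7] = 'aozbequ'
Back part s[7:] = 'eo'
Rotated = back + front = 'eo' + 'aozbequ'
Result: eoaozbequ


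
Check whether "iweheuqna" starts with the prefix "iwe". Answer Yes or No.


Input string: 'iweheuqna'
Prefix to check: 'iwe'
First 3 characters of input: 'iwe'
Match: True
Result: Yes


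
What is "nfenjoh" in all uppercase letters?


Input string: 'nfenjoh'
Operation: convert each letter to uppercase
Mapping: 'n'->'N', 'f'->'F', 'e'->'E', 'n'->'N', 'j'->'J', 'o'->'O', 'h'->'H'
Result: NFENJOH


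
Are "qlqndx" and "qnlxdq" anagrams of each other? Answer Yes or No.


String 1: 'qlqndx' -> sorted: 'dlnqqx'
String 2: 'qnlxdq' -> sorted: 'dlnqqx'
Compare sorted forms: 'dlnqqx' == 'dlnqqx'
Anagram: Yes


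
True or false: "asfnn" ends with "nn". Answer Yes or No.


Input string: 'asfnn'
Suffix to check: 'nn'
Last 2 characters of input: 'nn'
Match: True
Result: Yes


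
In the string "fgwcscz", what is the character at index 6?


Input string: 'fgwcscz'
Operation: get character at index 6
Index mapping: s[0]='f', s[1]='g', s[2]='w', s[3]='c', s[4]='s', s[5]='c', s[6]='z'
Result: 'z'


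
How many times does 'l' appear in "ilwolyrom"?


Input string: 'ilwolyrom'
Target character: 'l'
Scan each position: s[1]='l', s[4]='l'
Matches found at indices: 1, 4
Total: 2


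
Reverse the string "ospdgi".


Input string: 'ospdgi'
Operation: reverse character order
Original order: 'o' -> 's' -> 'p' -> 'd' -> 'g' -> 'i'
Reversed order: 'i' -> 'g' -> 'd' -> 'p' -> 's' -> 'o'
Result: igdpso


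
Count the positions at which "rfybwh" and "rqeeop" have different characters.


String 1: 'rfybwh'
String 2: 'rqeeop'
Compare each position: pos 0: 'r'=='r', pos 1: 'f'!='q', pos 2: 'y'!='e', pos 3: 'b'!='e', pos 4: 'w'!='o', pos 5: 'h'!='p'
Differing positions: 5
Hamming distance: 5


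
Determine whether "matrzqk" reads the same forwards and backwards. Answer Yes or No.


Input string: 'matrzqk'
Reversed: 'kqzrtam'
Compare pairs: s[0]='m' vs s[6]='k' (mismatch), s[1]='a' vs s[5]='q' (mismatch), s[2]='t' vs s[4]='z' (mismatch)
Palindrome: No


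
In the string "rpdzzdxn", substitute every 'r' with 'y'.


Input string: 'rpdzzdxn'
Operation: replace 'r' with 'y'
Positions of 'r': 0
After replacement: ypdzzdxn


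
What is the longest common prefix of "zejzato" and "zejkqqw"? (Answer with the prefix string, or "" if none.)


String 1: 'zejzato'
String 2: 'zejkqqw'
Compare position by position:
pos 0: 'z' vs 'z' match
pos 1: 'e' vs 'e' match
pos 2: 'j' vs 'j' match
pos 3: 'z' vs 'k' differ -> stop
Longest common prefix: "zej" (length 3)


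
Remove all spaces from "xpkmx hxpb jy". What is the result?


Input string: 'xpkmx hxpb jy'
Operation: remove all spaces
Words: 'xpkmx', 'hxpb', 'jy'
Join without spaces: xpkmxhxpbjy


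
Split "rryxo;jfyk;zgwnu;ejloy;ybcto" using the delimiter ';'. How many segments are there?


Input string: 'rryxo;jfyk;zgwnu;ejloy;ybcto'
Delimiter: ';'
Split result: 'rryxo', 'jfyk', 'zgwnu', 'ejloy', 'ybcto'
Number of parts: 5


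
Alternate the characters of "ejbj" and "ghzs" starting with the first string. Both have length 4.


String 1: 'ejbj'
String 2: 'ghzs'
Operation: alternate characters
Pairs: 'e'+'g', 'j'+'h', 'b'+'z', 'j'+'s'
Result: egjhbzjs


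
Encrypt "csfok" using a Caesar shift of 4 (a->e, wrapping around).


Input: 'csfok', shift = 4
Operation: for each letter, (position + 4) mod 26
Mapping: 'c'(2+4=6)->'g', 's'(18+4=22)->'w', 'f'(5+4=9)->'j', 'o'(14+4=18)->'s', 'k'(10+4=14)->'o'
Result: gwjso


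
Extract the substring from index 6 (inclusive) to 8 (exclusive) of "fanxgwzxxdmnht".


Input string: 'fanxgwzxxdmnht'
Operation: slice [6:8]
Extract characters: s[6]='z', s[7]='x'
Result: zx


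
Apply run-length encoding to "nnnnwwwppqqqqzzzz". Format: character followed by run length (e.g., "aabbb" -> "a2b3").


Input: 'nnnnwwwppqqqqzzzz'
Operation: identify consecutive runs
Runs: 'nnnn' -> n4, 'www' -> w3, 'pp' -> p2, 'qqqq' -> q4, 'zzzz' -> z4
Encoded: n4w3p2q4z4


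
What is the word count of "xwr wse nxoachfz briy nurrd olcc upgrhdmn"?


Input string: 'xwr wse nxoachfz briy nurrd olcc upgrhdmn'
Operation: split by spaces
Words found: 'xwr', 'wse', 'nxoachfz', 'briy', 'nurrd', 'olcc', 'upgrhdmn'
Word count: 7


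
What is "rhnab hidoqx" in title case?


Input string: 'rhnab hidoqx'
Operation: capitalize first letter of each word
Word transformations: 'rhnab'->'Rhnab', 'hidoqx'->'Hidoqx'
Result: Rhnab Hidoqx


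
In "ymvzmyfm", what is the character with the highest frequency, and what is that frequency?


Input: 'ymvzmyfm'
Operation: tally each character
Counts: 'f':1, 'm':3, 'v':1, 'y':2, 'z':1
Maximum: 'm' appears 3 times


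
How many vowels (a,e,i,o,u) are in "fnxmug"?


Input string: 'fnxmug'
Operation: count vowels (a, e, i, o, u)
Scan: s[0]='f', s[1]='n', s[2]='x', s[3]='m', s[4]='u' (vowel), s[5]='g'
Vowels found: 1
Result: 1


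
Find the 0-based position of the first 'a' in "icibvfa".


Input string: 'icibvfa'
Target: 'a'
Scanning left to right: s[0]='i', s[1]='c', s[2]='i', s[3]='b', s[4]='v', s[5]='f', s[6]='a'
First match at index: 6


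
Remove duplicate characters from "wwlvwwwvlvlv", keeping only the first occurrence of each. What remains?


Input: 'wwlvwwwvlvlv'
Operation: keep first occurrence of each character
Scan: s[0]='w' new -> keep; s[1]='w' seen -> skip; s[2]='l' new -> keep; s[3]='v' new -> keep; s[4]='w' seen -> skip; s[5]='w' seen -> skip; s[6]='w' seen -> skip; s[7]='v' seen -> skip; s[8]='l' seen -> skip; s[9]='v' seen -> skip; s[10]='l' seen -> skip; s[11]='v' seen -> skip
Result: wlv


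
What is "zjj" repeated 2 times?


Input string: 'zjj'
Operation: repeat 2 times
Concatenation: 'zjj' + 'zjj'
Result: zjjzjj


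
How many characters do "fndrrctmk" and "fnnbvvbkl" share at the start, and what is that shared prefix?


String 1: 'fndrrctmk'
String 2: 'fnnbvvbkl'
Compare position by position:
pos 0: 'f' vs 'f' match
pos 1: 'n' vs 'n' match
pos 2: 'd' vs 'n' differ -> stop
Longest common prefix: "fn" (length 2)


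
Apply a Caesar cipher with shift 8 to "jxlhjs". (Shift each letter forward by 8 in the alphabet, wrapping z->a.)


Input: 'jxlhjs', shift = 8
Operation: for each letter, (position + 8) mod 26
Mapping: 'j'(9+8=17)->'r', 'x'(23+8=31, 31 mod 26=5)->'f', 'l'(11+8=19)->'t', 'h'(7+8=15)->'p', 'j'(9+8=17)->'r', 's'(18+8=26, 26 mod 26=0)->'a'
Result: rftpra


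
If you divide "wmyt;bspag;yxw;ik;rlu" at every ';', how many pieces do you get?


Input string: 'wmyt;bspag;yxw;ik;rlu'
Delimiter: ';'
Split result: 'wmyt', 'bspag', 'yxw', 'ik', 'rlu'
Number of parts: 5


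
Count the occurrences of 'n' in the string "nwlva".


Input string: 'nwlva'
Target character: 'n'
Scan each position: s[0]='n'
Matches found at indices: 0
Total: 1


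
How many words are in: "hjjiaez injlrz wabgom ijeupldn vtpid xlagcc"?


Input string: 'hjjiaez injlrz wabgom ijeupldn vtpid xlagcc'
Operation: split by spaces
Words found: 'hjjiaez', 'injlrz', 'wabgom', 'ijeupldn', 'vtpid', 'xlagcc'
Word count: 6


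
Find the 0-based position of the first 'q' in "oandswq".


Input string: 'oandswq'
Target: 'q'
Scanning left to right: s[0]='o', s[1]='a', s[2]='n', s[3]='d', s[4]='s', s[5]='w', s[6]='q'
First match at index: 6


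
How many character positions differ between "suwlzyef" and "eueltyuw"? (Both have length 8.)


String 1: 'suwlzyef'
String 2: 'eueltyuw'
Compare each position: pos 0: 's'!='e', pos 1: 'u'=='u', pos 2: 'w'!='e', pos 3: 'l'=='l', pos 4: 'z'!='t', pos 5: 'y'=='y', pos 6: 'e'!='u', pos 7: 'f'!='w'
Differing positions: 5
Hamming distance: 5


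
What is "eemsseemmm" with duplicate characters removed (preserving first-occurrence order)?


Input: 'eemsseemmm'
Operation: keep first occurrence of each character
Scan: s[0]='e' new -> keep; s[1]='e' seen -> skip; s[2]='m' new -> keep; s[3]='s' new -> keep; s[4]='s' seen -> skip; s[5]='e' seen -> skip; s[6]='e' seen -> skip; s[7]='m' seen -> skip; s[8]='m' seen -> skip; s[9]='m' seen -> skip
Result: ems


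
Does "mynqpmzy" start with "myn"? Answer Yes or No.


Input string: 'mynqpmzy'
Prefix to check: 'myn'
First 3 characters of input: 'myn'
Match: True
Result: Yes


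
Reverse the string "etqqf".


Input string: 'etqqf'
Operation: reverse character order
Original order: 'e' -> 't' -> 'q' -> 'q' -> 'f'
Reversed order: 'f' -> 'q' -> 'q' -> 't' -> 'e'
Result: fqqte


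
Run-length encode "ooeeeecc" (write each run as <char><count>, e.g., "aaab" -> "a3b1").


Input: 'ooeeeecc'
Operation: identify consecutive runs
Runs: 'oo' -> o2, 'eeee' -> e4, 'cc' -> c2
Encoded: o2e4c2


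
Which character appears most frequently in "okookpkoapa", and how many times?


Input: 'okookpkoapa'
Operation: tally each character
Counts: 'a':2, 'k':3, 'o':4, 'p':2
Maximum: 'o' appears 4 times


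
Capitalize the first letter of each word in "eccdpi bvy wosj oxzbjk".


Input string: 'eccdpi bvy wosj oxzbjk'
Operation: capitalize first letter of each word
Word transformations: 'eccdpi'->'Eccdpi', 'bvy'->'Bvy', 'wosj'->'Wosj', 'oxzbjk'->'Oxzbjk'
Result: Eccdpi Bvy Wosj Oxzbjk


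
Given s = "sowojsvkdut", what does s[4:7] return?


Input string: 'sowojsvkdut'
Operation: slice [4:7]
Extract characters: s[4]='j', s[5]='s', s[6]='v'
Result: jsv


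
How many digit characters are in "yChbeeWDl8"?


Input string: 'yChbeeWDl8'
Operation: count digit characters (0-9)
Scan: 'y', 'C', 'h', 'b', 'e', 'e', 'W', 'D', 'l', '8'(digit)
Digits found: 1
Result: 1


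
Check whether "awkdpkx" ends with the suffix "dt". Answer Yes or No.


Input string: 'awkdpkx'
Suffix to check: 'dt'
Last 2 characters of input: 'kx'
Match: False
Result: No


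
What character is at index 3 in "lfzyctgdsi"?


Input string: 'lfzyctgdsi'
Operation: get character at index 3
Index mapping: s[0]='l', s[1]='f', s[2]='z', s[3]='y'
Result: 'y'


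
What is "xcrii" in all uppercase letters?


Input string: 'xcrii'
Operation: convert each letter to uppercase
Mapping: 'x'->'X', 'c'->'C', 'r'->'R', 'i'->'I', 'i'->'I'
Result: XCRII


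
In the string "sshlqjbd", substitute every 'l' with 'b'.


Input string: 'sshlqjbd'
Operation: replace 'l' with 'b'
Positions of 'l': 3
After replacement: sshbqjbd


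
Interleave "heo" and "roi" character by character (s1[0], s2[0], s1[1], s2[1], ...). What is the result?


String 1: 'heo'
String 2: 'roi'
Operation: alternate characters
Pairs: 'h'+'r', 'e'+'o', 'o'+'i'
Result: hreooi


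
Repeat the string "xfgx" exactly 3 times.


Input string: 'xfgx'
Operation: repeat 3 times
Concatenation: 'xfgx' + 'xfgx' + 'xfgx'
Result: xfgxxfgxxfgx


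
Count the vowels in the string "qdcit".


Input string: 'qdcit'
Operation: count vowels (a, e, i, o, u)
Scan: s[0]='q', s[1]='d', s[2]='c', s[3]='i' (vowel), s[4]='t'
Vowels found: 1
Result: 1


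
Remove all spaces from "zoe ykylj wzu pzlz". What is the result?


Input string: 'zoe ykylj wzu pzlz'
Operation: remove all spaces
Words: 'zoe', 'ykylj', 'wzu', 'pzlz'
Join without spaces: zoeykyljwzupzlz


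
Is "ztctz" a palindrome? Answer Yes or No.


Input string: 'ztctz'
Reversed: 'ztctz'
Compare pairs: s[0]='z' vs s[4]='z' (match), s[1]='t' vs s[3]='t' (match)
Palindrome: Yes


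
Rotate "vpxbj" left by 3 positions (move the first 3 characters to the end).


Input: 'vpxbj', shift = 3
Operation: split at index 3 and swap parts
Front part s[0:3] = 'vpx'
Back part s[3:] = 'bj'
Rotated = back + front = 'bj' + 'vpx'
Result: bjvpx


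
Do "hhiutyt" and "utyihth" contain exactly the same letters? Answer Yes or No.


String 1: 'hhiutyt' -> sorted: 'hhittuy'
String 2: 'utyihth' -> sorted: 'hhittuy'
Compare sorted forms: 'hhittuy' == 'hhittuy'
Anagram: Yes


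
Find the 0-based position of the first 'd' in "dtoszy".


Input string: 'dtoszy'
Target: 'd'
Scanning left to right: s[0]='d'
First match at index: 0


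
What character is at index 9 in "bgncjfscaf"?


Input string: 'bgncjfscaf'
Operation: get character at index 9
Index mapping: s[0]='b', s[1]='g', s[2]='n', s[3]='c', s[4]='j', s[5]='f', s[6]='s', s[7]='c', s[8]='a', s[9]='f'
Result: 'f'


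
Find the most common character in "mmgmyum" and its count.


Input: 'mmgmyum'
Operation: tally each character
Counts: 'g':1, 'm':4, 'u':1, 'y':1
Maximum: 'm' appears 4 times


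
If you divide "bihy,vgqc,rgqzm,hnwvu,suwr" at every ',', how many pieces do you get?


Input string: 'bihy,vgqc,rgqzm,hnwvu,suwr'
Delimiter: ','
Split result: 'bihy', 'vgqc', 'rgqzm', 'hnwvu', 'suwr'
Number of parts: 5


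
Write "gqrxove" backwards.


Input string: 'gqrxove'
Operation: reverse character order
Original order: 'g' -> 'q' -> 'r' -> 'x' -> 'o' -> 'v' -> 'e'
Reversed order: 'e' -> 'v' -> 'o' -> 'x' -> 'r' -> 'q' -> 'g'
Result: evoxrqg


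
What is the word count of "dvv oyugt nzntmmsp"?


Input string: 'dvv oyugt nzntmmsp'
Operation: split by spaces
Words found: 'dvv', 'oyugt', 'nzntmmsp'
Word count: 3


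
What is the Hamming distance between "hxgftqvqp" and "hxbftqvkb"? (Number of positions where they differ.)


String 1: 'hxgftqvqp'
String 2: 'hxbftqvkb'
Compare each position: pos 0: 'h'=='h', pos 1: 'x'=='x', pos 2: 'g'!='b', pos 3: 'f'=='f', pos 4: 't'=='t', pos 5: 'q'=='q', pos 6: 'v'=='v', pos 7: 'q'!='k', pos 8: 'p'!='b'
Differing positions: 3
Hamming distance: 3


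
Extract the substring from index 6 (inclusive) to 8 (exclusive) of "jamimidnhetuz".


Input string: 'jamimidnhetuz'
Operation: slice [6:8]
Extract characters: s[6]='d', s[7]='n'
Result: dn


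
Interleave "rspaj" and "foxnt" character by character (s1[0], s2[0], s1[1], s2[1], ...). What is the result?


String 1: 'rspaj'
String 2: 'foxnt'
Operation: alternate characters
Pairs: 'r'+'f', 's'+'o', 'p'+'x', 'a'+'n', 'j'+'t'
Result: rfsopxanjt


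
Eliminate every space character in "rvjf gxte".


Input string: 'rvjf gxte'
Operation: remove all spaces
Words: 'rvjf', 'gxte'
Join without spaces: rvjfgxte


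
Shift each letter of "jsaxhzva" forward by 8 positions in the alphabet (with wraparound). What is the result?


Input: 'jsaxhzva', shift = 8
Operation: for each letter, (position + 8) mod 26
Mapping: 'j'(9+8=17)->'r', 's'(18+8=26, 26 mod 26=0)->'a', 'a'(0+8=8)->'i', 'x'(23+8=31, 31 mod 26=5)->'f', 'h'(7+8=15)->'p', 'z'(25+8=33, 33 mod 26=7)->'h', 'v'(21+8=29, 29 mod 26=3)->'d', 'a'(0+8=8)->'i'
Result: raifphdi


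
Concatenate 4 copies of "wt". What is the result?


Input string: 'wt'
Operation: repeat 4 times
Concatenation: 'wt' + 'wt' + 'wt' + 'wt'
Result: wtwtwtwt


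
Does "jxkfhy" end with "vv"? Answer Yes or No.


Input string: 'jxkfhy'
Suffix to check: 'vv'
Last 2 characters of input: 'hy'
Match: False
Result: No


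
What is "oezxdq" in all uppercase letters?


Input string: 'oezxdq'
Operation: convert each letter to uppercase
Mapping: 'o'->'O', 'e'->'E', 'z'->'Z', 'x'->'X', 'd'->'D', 'q'->'Q'
Result: OEZXDQ


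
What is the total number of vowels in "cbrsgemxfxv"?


Input string: 'cbrsgemxfxv'
Operation: count vowels (a, e, i, o, u)
Scan: s[0]='c', s[1]='b', s[2]='r', s[3]='s', s[4]='g', s[5]='e' (vowel), s[6]='m', s[7]='x', s[8]='f', s[9]='x', s[10]='v'
Vowels found: 1
Result: 1


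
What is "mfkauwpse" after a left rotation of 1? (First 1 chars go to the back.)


Input: 'mfkauwpse', shift = 1
Operation: split at index 1 and swap parts
Front part s[0:1] = 'm'
Back part s[1:] = 'fkauwpse'
Rotated = back + front = 'fkauwpse' + 'm'
Result: fkauwpsem


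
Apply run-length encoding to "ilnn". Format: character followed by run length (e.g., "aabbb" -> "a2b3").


Input: 'ilnn'
Operation: identify consecutive runs
Runs: 'i' -> i1, 'l' -> l1, 'nn' -> n2
Encoded: i1l1n2


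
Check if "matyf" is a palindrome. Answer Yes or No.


Input string: 'matyf'
Reversed: 'fytam'
Compare pairs: s[0]='m' vs s[4]='f' (mismatch), s[1]='a' vs s[3]='y' (mismatch)
Palindrome: No


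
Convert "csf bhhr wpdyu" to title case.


Input string: 'csf bhhr wpdyu'
Operation: capitalize first letter of each word
Word transformations: 'csf'->'Csf', 'bhhr'->'Bhhr', 'wpdyu'->'Wpdyu'
Result: Csf Bhhr Wpdyu


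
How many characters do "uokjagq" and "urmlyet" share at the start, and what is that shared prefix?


String 1: 'uokjagq'
String 2: 'urmlyet'
Compare position by position:
pos 0: 'u' vs 'u' match
pos 1: 'o' vs 'r' differ -> stop
Longest common prefix: "u" (length 1)


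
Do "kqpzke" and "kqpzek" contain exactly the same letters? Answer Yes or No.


String 1: 'kqpzke' -> sorted: 'ekkpqz'
String 2: 'kqpzek' -> sorted: 'ekkpqz'
Compare sorted forms: 'ekkpqz' == 'ekkpqz'
Anagram: Yes


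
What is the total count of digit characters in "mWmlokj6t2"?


Input string: 'mWmlokj6t2'
Operation: count digit characters (0-9)
Scan: 'm', 'W', 'm', 'l', 'o', 'k', 'j', '6'(digit), 't', '2'(digit)
Digits found: 2
Result: 2


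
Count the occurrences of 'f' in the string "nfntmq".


Input string: 'nfntmq'
Target character: 'f'
Scan each position: s[1]='f'
Matches found at indices: 1
Total: 1


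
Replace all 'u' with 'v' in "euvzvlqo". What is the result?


Input string: 'euvzvlqo'
Operation: replace 'u' with 'v'
Positions of 'u': 1
After replacement: evvzvlqo


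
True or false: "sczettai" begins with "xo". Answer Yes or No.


Input string: 'sczettai'
Prefix to check: 'xo'
First 2 characters of input: 'sc'
Match: False
Result: No


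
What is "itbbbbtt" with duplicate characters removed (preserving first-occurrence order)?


Input: 'itbbbbtt'
Operation: keep first occurrence of each character
Scan: s[0]='i' new -> keep; s[1]='t' new -> keep; s[2]='b' new -> keep; s[3]='b' seen -> skip; s[4]='b' seen -> skip; s[5]='b' seen -> skip; s[6]='t' seen -> skip; s[7]='t' seen -> skip
Result: itb


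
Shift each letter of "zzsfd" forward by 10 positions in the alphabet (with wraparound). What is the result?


Input: 'zzsfd', shift = 10
Operation: for each letter, (position + 10) mod 26
Mapping: 'z'(25+10=35, 35 mod 26=9)->'j', 'z'(25+10=35, 35 mod 26=9)->'j', 's'(18+10=28, 28 mod 26=2)->'c', 'f'(5+10=15)->'p', 'd'(3+10=13)->'n'
Result: jjcpn


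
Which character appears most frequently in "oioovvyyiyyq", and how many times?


Input: 'oioovvyyiyyq'
Operation: tally each character
Counts: 'i':2, 'o':3, 'q':1, 'v':2, 'y':4
Maximum: 'y' appears 4 times


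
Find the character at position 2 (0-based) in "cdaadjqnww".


Input string: 'cdaadjqnww'
Operation: get character at index 2
Index mapping: s[0]='c', s[1]='d', s[2]='a'
Result: 'a'


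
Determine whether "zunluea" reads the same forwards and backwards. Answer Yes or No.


Input string: 'zunluea'
Reversed: 'aeulnuz'
Compare pairs: s[0]='z' vs s[6]='a' (mismatch), s[1]='u' vs s[5]='e' (mismatch), s[2]='n' vs s[4]='u' (mismatch)
Palindrome: No


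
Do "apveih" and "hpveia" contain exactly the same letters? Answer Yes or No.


String 1: 'apveih' -> sorted: 'aehipv'
String 2: 'hpveia' -> sorted: 'aehipv'
Compare sorted forms: 'aehipv' == 'aehipv'
Anagram: Yes


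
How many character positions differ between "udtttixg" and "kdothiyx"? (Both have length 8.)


String 1: 'udtttixg'
String 2: 'kdothiyx'
Compare each position: pos 0: 'u'!='k', pos 1: 'd'=='d', pos 2: 't'!='o', pos 3: 't'=='t', pos 4: 't'!='h', pos 5: 'i'=='i', pos 6: 'x'!='y', pos 7: 'g'!='x'
Differing positions: 5
Hamming distance: 5


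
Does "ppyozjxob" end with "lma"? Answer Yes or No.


Input string: 'ppyozjxob'
Suffix to check: 'lma'
Last 3 characters of input: 'xob'
Match: False
Result: No


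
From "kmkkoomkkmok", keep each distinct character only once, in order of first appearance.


Input: 'kmkkoomkkmok'
Operation: keep first occurrence of each character
Scan: s[0]='k' new -> keep; s[1]='m' new -> keep; s[2]='k' seen -> skip; s[3]='k' seen -> skip; s[4]='o' new -> keep; s[5]='o' seen -> skip; s[6]='m' seen -> skip; s[7]='k' seen -> skip; s[8]='k' seen -> skip; s[9]='m' seen -> skip; s[10]='o' seen -> skip; s[11]='k' seen -> skip
Result: kmo


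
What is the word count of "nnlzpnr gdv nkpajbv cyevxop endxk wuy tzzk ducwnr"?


Input string: 'nnlzpnr gdv nkpajbv cyevxop endxk wuy tzzk ducwnr'
Operation: split by spaces
Words found: 'nnlzpnr', 'gdv', 'nkpajbv', 'cyevxop', 'endxk', 'wuy', 'tzzk', 'ducwnr'
Word count: 8


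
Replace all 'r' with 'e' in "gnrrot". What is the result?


Input string: 'gnrrot'
Operation: replace 'r' with 'e'
Positions of 'r': 2, 3
After replacement: gneeot


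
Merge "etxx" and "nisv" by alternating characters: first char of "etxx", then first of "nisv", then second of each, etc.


String 1: 'etxx'
String 2: 'nisv'
Operation: alternate characters
Pairs: 'e'+'n', 't'+'i', 'x'+'s', 'x'+'v'
Result: entixsxv
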